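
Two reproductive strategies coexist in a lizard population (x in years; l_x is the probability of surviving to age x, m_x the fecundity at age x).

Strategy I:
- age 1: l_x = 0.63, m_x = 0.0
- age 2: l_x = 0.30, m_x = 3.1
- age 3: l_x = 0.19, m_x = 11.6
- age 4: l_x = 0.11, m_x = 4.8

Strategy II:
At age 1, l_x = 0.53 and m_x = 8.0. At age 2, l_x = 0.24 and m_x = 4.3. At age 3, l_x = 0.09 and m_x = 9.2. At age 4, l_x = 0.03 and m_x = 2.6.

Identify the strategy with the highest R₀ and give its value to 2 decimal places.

Strategy I: R₀ = 0.63×0.0 + 0.30×3.1 + 0.19×11.6 + 0.11×4.8 = 3.6620
Strategy II: R₀ = 0.53×8.0 + 0.24×4.3 + 0.09×9.2 + 0.03×2.6 = 6.1780
Highest R₀: strategy II with 6.1780.

6.18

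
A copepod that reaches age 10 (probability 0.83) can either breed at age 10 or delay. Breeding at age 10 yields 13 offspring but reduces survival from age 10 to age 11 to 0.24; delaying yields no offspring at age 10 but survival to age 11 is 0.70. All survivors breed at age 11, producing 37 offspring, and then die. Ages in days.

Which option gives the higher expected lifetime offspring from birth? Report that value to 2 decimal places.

breed at age 10: R₀ = 0.83 × (13 + 0.24 × 37) = 0.83 × 21.8800 = 18.1604
delay to age 11: R₀ = 0.83 × (0.70 × 37) = 0.83 × 25.9000 = 21.4970
Higher: delay to age 11 (21.4970).

21.50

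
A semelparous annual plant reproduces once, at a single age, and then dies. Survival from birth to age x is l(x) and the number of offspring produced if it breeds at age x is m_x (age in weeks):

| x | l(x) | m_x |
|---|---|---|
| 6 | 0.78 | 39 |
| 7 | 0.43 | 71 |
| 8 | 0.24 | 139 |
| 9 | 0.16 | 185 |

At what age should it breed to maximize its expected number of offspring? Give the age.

8

Expected offspring if breeding at age x = l(x) × m_x:
  age 6: 0.78 × 39 = 30.420
  age 7: 0.43 × 71 = 30.530
  age 8: 0.24 × 139 = 33.360
  age 9: 0.16 × 185 = 29.600
Maximum at age 8 (33.360).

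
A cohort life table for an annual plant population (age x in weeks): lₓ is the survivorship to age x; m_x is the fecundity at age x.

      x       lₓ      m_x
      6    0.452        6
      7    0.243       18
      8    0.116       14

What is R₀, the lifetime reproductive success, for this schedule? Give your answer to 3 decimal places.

R₀ = Σ lₓ m_x:
  age 6: 0.452 × 6 = 2.7120
  age 7: 0.243 × 18 = 4.3740
  age 8: 0.116 × 14 = 1.6240
R₀ = 2.7120 + 4.3740 + 1.6240 = 8.7100

8.710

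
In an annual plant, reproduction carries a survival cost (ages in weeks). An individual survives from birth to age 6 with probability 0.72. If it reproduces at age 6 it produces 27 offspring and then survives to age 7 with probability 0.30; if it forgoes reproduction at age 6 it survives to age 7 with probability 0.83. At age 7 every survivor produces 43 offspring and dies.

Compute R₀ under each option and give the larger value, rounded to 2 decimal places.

breed at age 6: R₀ = 0.72 × (27 + 0.30 × 43) = 0.72 × 39.9000 = 28.7280
delay to age 7: R₀ = 0.72 × (0.83 × 43) = 0.72 × 35.6900 = 25.6968
Higher: breed at age 6 (28.7280).

28.73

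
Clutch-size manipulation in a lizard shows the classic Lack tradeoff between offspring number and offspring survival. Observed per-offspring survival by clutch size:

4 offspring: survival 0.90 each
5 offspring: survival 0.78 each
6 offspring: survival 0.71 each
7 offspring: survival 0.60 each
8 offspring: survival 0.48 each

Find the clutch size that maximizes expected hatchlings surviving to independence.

Expected hatchlings surviving to independence = c × s(c):
  c=4: 4 × 0.90 = 3.600
  c=5: 5 × 0.78 = 3.900
  c=6: 6 × 0.71 = 4.260
  c=7: 7 × 0.60 = 4.200
  c=8: 8 × 0.48 = 3.840
Maximum at c = 6 (4.260 hatchlings surviving to independence).

6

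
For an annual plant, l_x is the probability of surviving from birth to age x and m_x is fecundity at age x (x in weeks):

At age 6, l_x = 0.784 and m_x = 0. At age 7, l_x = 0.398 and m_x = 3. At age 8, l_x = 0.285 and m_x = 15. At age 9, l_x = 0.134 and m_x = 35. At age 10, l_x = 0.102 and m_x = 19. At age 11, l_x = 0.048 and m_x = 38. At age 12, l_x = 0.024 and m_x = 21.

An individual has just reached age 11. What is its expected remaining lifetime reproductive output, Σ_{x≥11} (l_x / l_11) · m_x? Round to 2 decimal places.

l_11 = 0.048. Conditional survival from age 11 to x is l_x / l_11.
  x=11: (0.048/0.048) × 38 = 38.0000
  x=12: (0.024/0.048) × 21 = 10.5000
Sum = 38.0000 + 10.5000 = 48.5000

48.50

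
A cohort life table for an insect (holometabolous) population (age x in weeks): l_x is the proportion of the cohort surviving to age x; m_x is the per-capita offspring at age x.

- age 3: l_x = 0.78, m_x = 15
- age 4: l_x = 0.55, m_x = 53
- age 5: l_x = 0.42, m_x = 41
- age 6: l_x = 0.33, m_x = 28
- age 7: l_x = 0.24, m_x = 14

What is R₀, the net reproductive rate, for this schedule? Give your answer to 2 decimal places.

70.67

R₀ = Σ l_x m_x:
  age 3: 0.78 × 15 = 11.7000
  age 4: 0.55 × 53 = 29.1500
  age 5: 0.42 × 41 = 17.2200
  age 6: 0.33 × 28 = 9.2400
  age 7: 0.24 × 14 = 3.3600
R₀ = 11.7000 + 29.1500 + 17.2200 + 9.2400 + 3.3600 = 70.6700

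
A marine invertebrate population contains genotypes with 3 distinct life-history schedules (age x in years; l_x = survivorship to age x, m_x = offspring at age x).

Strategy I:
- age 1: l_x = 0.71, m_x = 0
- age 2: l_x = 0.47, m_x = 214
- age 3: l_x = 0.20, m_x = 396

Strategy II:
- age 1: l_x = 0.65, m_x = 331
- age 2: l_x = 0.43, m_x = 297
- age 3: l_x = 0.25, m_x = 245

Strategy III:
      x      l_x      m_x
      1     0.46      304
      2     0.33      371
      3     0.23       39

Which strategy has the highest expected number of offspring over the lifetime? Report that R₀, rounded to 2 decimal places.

404.11

Strategy I: R₀ = 0.71×0 + 0.47×214 + 0.20×396 = 179.7800
Strategy II: R₀ = 0.65×331 + 0.43×297 + 0.25×245 = 404.1100
Strategy III: R₀ = 0.46×304 + 0.33×371 + 0.23×39 = 271.2400
Highest R₀: strategy II with 404.1100.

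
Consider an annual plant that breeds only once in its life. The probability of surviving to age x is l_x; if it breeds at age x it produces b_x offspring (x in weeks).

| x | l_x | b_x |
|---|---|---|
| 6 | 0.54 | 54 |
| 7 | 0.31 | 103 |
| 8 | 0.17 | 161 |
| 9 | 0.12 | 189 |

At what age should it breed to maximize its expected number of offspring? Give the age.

Expected offspring if breeding at age x = l_x × b_x:
  age 6: 0.54 × 54 = 29.160
  age 7: 0.31 × 103 = 31.930
  age 8: 0.17 × 161 = 27.370
  age 9: 0.12 × 189 = 22.680
Maximum at age 7 (31.930).

7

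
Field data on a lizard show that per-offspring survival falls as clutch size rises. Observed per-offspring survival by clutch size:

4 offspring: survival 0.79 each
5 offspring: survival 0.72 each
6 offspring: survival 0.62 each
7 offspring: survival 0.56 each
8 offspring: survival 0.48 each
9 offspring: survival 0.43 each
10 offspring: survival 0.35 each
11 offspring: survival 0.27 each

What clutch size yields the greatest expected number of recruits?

Expected recruits = c × s(c):
  c=4: 4 × 0.79 = 3.160
  c=5: 5 × 0.72 = 3.600
  c=6: 6 × 0.62 = 3.720
  c=7: 7 × 0.56 = 3.920
  c=8: 8 × 0.48 = 3.840
  c=9: 9 × 0.43 = 3.870
  c=10: 10 × 0.35 = 3.500
  c=11: 11 × 0.27 = 2.970
Maximum at c = 7 (3.920 recruits).

7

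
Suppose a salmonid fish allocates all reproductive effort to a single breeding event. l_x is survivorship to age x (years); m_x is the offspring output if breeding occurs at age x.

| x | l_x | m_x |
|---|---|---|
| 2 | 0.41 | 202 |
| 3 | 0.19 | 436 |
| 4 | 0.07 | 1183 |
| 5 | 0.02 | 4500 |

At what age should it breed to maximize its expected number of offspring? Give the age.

5

Expected offspring if breeding at age x = l_x × m_x:
  age 2: 0.41 × 202 = 82.820
  age 3: 0.19 × 436 = 82.840
  age 4: 0.07 × 1183 = 82.810
  age 5: 0.02 × 4500 = 90.000
Maximum at age 5 (90.000).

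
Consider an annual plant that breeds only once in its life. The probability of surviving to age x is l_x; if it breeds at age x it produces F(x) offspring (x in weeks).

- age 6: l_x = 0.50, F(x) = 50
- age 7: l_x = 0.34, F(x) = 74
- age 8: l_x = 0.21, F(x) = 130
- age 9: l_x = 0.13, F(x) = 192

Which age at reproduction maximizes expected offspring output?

8

Expected offspring if breeding at age x = l_x × F(x):
  age 6: 0.50 × 50 = 25.000
  age 7: 0.34 × 74 = 25.160
  age 8: 0.21 × 130 = 27.300
  age 9: 0.13 × 192 = 24.960
Maximum at age 8 (27.300).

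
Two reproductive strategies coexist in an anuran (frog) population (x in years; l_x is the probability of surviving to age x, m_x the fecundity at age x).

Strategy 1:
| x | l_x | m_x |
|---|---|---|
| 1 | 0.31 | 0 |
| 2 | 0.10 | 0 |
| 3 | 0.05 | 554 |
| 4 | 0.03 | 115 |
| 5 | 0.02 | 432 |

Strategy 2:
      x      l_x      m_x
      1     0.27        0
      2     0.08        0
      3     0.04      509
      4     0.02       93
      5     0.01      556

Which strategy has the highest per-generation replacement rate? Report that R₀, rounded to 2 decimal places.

39.79

Strategy 1: R₀ = 0.31×0 + 0.10×0 + 0.05×554 + 0.03×115 + 0.02×432 = 39.7900
Strategy 2: R₀ = 0.27×0 + 0.08×0 + 0.04×509 + 0.02×93 + 0.01×556 = 27.7800
Highest R₀: strategy 1 with 39.7900.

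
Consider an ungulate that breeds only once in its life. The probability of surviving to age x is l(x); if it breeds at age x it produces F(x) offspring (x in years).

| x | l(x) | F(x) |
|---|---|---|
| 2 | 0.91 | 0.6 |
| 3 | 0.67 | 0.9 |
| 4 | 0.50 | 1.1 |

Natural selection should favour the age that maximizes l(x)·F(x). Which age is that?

3

Expected offspring if breeding at age x = l(x) × F(x):
  age 2: 0.91 × 0.6 = 0.546
  age 3: 0.67 × 0.9 = 0.603
  age 4: 0.50 × 1.1 = 0.550
Maximum at age 3 (0.603).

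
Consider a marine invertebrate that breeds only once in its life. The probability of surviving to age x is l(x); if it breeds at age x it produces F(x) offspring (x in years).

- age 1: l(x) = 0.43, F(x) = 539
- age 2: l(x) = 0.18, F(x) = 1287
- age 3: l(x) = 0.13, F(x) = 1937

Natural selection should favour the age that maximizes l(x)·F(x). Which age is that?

3

Expected offspring if breeding at age x = l(x) × F(x):
  age 1: 0.43 × 539 = 231.770
  age 2: 0.18 × 1287 = 231.660
  age 3: 0.13 × 1937 = 251.810
Maximum at age 3 (251.810).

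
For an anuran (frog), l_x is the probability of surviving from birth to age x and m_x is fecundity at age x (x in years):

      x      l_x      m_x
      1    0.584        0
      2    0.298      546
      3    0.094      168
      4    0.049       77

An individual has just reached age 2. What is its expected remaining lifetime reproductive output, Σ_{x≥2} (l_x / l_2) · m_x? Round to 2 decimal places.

611.65

l_2 = 0.298. Conditional survival from age 2 to x is l_x / l_2.
  x=2: (0.298/0.298) × 546 = 546.0000
  x=3: (0.094/0.298) × 168 = 52.9933
  x=4: (0.049/0.298) × 77 = 12.6611
Sum = 546.0000 + 52.9933 + 12.6611 = 611.6544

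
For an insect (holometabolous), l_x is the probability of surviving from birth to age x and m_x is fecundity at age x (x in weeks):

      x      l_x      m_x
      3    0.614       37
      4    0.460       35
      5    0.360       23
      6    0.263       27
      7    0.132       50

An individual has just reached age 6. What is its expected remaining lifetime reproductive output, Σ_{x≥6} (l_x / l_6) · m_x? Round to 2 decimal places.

52.10

l_6 = 0.263. Conditional survival from age 6 to x is l_x / l_6.
  x=6: (0.263/0.263) × 27 = 27.0000
  x=7: (0.132/0.263) × 50 = 25.0951
Sum = 27.0000 + 25.0951 = 52.0951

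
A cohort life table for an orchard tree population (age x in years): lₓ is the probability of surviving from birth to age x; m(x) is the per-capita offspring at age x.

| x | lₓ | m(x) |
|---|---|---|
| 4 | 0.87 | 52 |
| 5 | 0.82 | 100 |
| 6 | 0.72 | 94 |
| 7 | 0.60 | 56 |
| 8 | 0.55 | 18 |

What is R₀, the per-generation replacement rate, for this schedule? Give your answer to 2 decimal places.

R₀ = Σ lₓ m(x):
  age 4: 0.87 × 52 = 45.2400
  age 5: 0.82 × 100 = 82.0000
  age 6: 0.72 × 94 = 67.6800
  age 7: 0.60 × 56 = 33.6000
  age 8: 0.55 × 18 = 9.9000
R₀ = 45.2400 + 82.0000 + 67.6800 + 33.6000 + 9.9000 = 238.4200

238.42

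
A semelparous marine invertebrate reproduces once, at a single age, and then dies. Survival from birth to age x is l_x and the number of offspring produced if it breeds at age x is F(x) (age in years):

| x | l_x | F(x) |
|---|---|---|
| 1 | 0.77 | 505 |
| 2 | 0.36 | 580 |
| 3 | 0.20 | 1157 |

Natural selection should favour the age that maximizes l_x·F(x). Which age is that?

Expected offspring if breeding at age x = l_x × F(x):
  age 1: 0.77 × 505 = 388.850
  age 2: 0.36 × 580 = 208.800
  age 3: 0.20 × 1157 = 231.400
Maximum at age 1 (388.850).

1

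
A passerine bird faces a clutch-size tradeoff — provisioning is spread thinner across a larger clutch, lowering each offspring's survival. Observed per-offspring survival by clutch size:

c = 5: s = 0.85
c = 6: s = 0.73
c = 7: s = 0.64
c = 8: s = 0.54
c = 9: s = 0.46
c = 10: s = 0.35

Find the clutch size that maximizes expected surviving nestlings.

7

Expected surviving nestlings = c × s(c):
  c=5: 5 × 0.85 = 4.250
  c=6: 6 × 0.73 = 4.380
  c=7: 7 × 0.64 = 4.480
  c=8: 8 × 0.54 = 4.320
  c=9: 9 × 0.46 = 4.140
  c=10: 10 × 0.35 = 3.500
Maximum at c = 7 (4.480 surviving nestlings).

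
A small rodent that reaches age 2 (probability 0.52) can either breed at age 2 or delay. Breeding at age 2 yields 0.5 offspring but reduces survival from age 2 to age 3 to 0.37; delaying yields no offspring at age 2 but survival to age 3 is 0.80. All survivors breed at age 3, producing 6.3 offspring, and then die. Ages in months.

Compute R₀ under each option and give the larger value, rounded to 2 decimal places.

2.62

breed at age 2: R₀ = 0.52 × (0.5 + 0.37 × 6.3) = 0.52 × 2.8310 = 1.4721
delay to age 3: R₀ = 0.52 × (0.80 × 6.3) = 0.52 × 5.0400 = 2.6208
Higher: delay to age 3 (2.6208).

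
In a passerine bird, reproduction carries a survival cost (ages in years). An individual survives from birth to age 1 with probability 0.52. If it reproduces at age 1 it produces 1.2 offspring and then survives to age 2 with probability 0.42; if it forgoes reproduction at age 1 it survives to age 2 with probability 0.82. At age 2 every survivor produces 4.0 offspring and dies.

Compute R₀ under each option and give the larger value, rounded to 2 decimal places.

1.71

breed at age 1: R₀ = 0.52 × (1.2 + 0.42 × 4.0) = 0.52 × 2.8800 = 1.4976
delay to age 2: R₀ = 0.52 × (0.82 × 4.0) = 0.52 × 3.2800 = 1.7056
Higher: delay to age 2 (1.7056).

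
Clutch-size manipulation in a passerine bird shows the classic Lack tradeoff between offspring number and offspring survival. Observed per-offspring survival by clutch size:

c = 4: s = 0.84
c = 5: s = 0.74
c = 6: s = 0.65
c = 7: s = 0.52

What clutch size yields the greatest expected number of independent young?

Expected independent young = c × s(c):
  c=4: 4 × 0.84 = 3.360
  c=5: 5 × 0.74 = 3.700
  c=6: 6 × 0.65 = 3.900
  c=7: 7 × 0.52 = 3.640
Maximum at c = 6 (3.900 independent young).

6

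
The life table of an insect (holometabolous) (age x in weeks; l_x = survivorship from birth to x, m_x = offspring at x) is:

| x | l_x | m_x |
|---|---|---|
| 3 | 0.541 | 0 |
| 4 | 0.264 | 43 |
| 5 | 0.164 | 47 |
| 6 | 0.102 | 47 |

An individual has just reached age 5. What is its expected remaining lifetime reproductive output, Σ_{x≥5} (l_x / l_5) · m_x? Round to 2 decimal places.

l_5 = 0.164. Conditional survival from age 5 to x is l_x / l_5.
  x=5: (0.164/0.164) × 47 = 47.0000
  x=6: (0.102/0.164) × 47 = 29.2317
Sum = 47.0000 + 29.2317 = 76.2317

76.23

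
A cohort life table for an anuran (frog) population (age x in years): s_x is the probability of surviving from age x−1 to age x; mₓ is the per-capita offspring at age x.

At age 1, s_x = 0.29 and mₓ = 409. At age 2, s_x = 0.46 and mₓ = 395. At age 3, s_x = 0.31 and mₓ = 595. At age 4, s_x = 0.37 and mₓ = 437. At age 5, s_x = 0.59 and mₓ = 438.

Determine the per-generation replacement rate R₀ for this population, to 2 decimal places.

206.55

Survivorship from birth: l_x = s_1·s_2·…·s_x.
  l_1 = 0.29000
  l_2 = 0.13340
  l_3 = 0.04135
  l_4 = 0.01530
  l_5 = 0.00903
R₀ = Σ l_x mₓ:
  age 1: 0.29000 × 409 = 118.6100
  age 2: 0.13340 × 395 = 52.6930
  age 3: 0.04135 × 595 = 24.6032
  age 4: 0.01530 × 437 = 6.6861
  age 5: 0.00903 × 438 = 3.9551
R₀ = 118.6100 + 52.6930 + 24.6032 + 6.6861 + 3.9551 = 206.5475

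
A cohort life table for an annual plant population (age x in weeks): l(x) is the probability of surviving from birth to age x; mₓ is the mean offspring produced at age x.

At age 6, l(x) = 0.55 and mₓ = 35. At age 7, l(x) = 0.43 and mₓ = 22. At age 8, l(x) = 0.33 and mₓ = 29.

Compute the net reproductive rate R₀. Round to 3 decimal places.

R₀ = Σ l(x) mₓ:
  age 6: 0.55 × 35 = 19.2500
  age 7: 0.43 × 22 = 9.4600
  age 8: 0.33 × 29 = 9.5700
R₀ = 19.2500 + 9.4600 + 9.5700 = 38.2800

38.280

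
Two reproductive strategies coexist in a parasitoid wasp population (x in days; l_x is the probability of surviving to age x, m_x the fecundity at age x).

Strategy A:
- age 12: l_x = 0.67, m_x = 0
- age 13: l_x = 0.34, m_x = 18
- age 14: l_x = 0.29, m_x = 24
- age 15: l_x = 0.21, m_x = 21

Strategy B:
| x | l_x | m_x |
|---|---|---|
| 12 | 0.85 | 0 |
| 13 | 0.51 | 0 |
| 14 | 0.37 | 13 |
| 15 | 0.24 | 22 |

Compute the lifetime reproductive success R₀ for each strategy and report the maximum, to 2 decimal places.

Strategy A: R₀ = 0.67×0 + 0.34×18 + 0.29×24 + 0.21×21 = 17.4900
Strategy B: R₀ = 0.85×0 + 0.51×0 + 0.37×13 + 0.24×22 = 10.0900
Highest R₀: strategy A with 17.4900.

17.49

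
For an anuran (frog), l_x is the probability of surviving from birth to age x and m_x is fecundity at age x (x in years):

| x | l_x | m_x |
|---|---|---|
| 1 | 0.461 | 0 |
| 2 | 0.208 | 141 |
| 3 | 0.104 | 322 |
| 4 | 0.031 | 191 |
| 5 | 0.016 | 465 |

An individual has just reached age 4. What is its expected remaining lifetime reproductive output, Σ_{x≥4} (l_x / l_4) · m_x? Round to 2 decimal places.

l_4 = 0.031. Conditional survival from age 4 to x is l_x / l_4.
  x=4: (0.031/0.031) × 191 = 191.0000
  x=5: (0.016/0.031) × 465 = 240.0000
Sum = 191.0000 + 240.0000 = 431.0000

431.00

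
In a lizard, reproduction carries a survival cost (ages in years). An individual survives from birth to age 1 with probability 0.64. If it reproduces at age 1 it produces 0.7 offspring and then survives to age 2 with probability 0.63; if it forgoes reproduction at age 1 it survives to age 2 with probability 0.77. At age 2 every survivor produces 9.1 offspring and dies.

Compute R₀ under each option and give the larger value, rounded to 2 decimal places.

4.48

breed at age 1: R₀ = 0.64 × (0.7 + 0.63 × 9.1) = 0.64 × 6.4330 = 4.1171
delay to age 2: R₀ = 0.64 × (0.77 × 9.1) = 0.64 × 7.0070 = 4.4845
Higher: delay to age 2 (4.4845).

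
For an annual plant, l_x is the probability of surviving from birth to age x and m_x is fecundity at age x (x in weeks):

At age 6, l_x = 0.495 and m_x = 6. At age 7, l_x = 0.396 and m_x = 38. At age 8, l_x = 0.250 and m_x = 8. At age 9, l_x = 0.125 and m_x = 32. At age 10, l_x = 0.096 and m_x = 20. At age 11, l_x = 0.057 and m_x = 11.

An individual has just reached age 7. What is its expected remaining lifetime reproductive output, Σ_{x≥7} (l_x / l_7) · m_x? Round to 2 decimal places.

l_7 = 0.396. Conditional survival from age 7 to x is l_x / l_7.
  x=7: (0.396/0.396) × 38 = 38.0000
  x=8: (0.250/0.396) × 8 = 5.0505
  x=9: (0.125/0.396) × 32 = 10.1010
  x=10: (0.096/0.396) × 20 = 4.8485
  x=11: (0.057/0.396) × 11 = 1.5833
Sum = 38.0000 + 5.0505 + 10.1010 + 4.8485 + 1.5833 = 59.5833

59.58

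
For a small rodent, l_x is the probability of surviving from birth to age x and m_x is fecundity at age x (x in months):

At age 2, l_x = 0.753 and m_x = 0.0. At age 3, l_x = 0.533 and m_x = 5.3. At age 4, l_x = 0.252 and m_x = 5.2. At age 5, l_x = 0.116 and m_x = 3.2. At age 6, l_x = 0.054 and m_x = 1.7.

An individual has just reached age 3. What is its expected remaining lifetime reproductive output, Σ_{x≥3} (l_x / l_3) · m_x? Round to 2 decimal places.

8.63

l_3 = 0.533. Conditional survival from age 3 to x is l_x / l_3.
  x=3: (0.533/0.533) × 5.3 = 5.3000
  x=4: (0.252/0.533) × 5.2 = 2.4585
  x=5: (0.116/0.533) × 3.2 = 0.6964
  x=6: (0.054/0.533) × 1.7 = 0.1722
Sum = 5.3000 + 2.4585 + 0.6964 + 0.1722 = 8.6272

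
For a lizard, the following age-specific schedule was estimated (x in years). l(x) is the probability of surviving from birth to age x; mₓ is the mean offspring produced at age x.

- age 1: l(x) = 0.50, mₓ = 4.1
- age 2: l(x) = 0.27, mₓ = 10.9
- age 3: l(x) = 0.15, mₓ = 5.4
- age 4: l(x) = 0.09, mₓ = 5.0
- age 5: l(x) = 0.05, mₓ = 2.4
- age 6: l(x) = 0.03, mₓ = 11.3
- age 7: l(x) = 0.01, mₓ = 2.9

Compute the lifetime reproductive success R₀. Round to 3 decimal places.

6.741

R₀ = Σ l(x) mₓ:
  age 1: 0.50 × 4.1 = 2.0500
  age 2: 0.27 × 10.9 = 2.9430
  age 3: 0.15 × 5.4 = 0.8100
  age 4: 0.09 × 5.0 = 0.4500
  age 5: 0.05 × 2.4 = 0.1200
  age 6: 0.03 × 11.3 = 0.3390
  age 7: 0.01 × 2.9 = 0.0290
R₀ = 2.0500 + 2.9430 + 0.8100 + 0.4500 + 0.1200 + 0.3390 + 0.0290 = 6.7410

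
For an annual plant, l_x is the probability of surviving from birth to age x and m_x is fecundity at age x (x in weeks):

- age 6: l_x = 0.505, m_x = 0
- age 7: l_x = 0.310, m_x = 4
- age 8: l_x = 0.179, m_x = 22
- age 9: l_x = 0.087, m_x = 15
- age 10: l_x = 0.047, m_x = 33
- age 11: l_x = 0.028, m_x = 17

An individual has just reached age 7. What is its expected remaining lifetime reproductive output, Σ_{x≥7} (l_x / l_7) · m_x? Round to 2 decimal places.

27.45

l_7 = 0.310. Conditional survival from age 7 to x is l_x / l_7.
  x=7: (0.310/0.310) × 4 = 4.0000
  x=8: (0.179/0.310) × 22 = 12.7032
  x=9: (0.087/0.310) × 15 = 4.2097
  x=10: (0.047/0.310) × 33 = 5.0032
  x=11: (0.028/0.310) × 17 = 1.5355
Sum = 4.0000 + 12.7032 + 4.2097 + 5.0032 + 1.5355 = 27.4516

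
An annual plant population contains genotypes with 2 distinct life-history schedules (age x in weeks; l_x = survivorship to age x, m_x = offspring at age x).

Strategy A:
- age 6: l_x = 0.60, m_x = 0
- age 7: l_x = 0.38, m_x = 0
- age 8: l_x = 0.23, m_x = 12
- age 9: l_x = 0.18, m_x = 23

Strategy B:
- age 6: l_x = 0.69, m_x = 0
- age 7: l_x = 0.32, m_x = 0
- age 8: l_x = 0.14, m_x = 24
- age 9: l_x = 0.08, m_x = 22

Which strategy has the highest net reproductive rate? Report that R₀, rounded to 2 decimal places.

6.90

Strategy A: R₀ = 0.60×0 + 0.38×0 + 0.23×12 + 0.18×23 = 6.9000
Strategy B: R₀ = 0.69×0 + 0.32×0 + 0.14×24 + 0.08×22 = 5.1200
Highest R₀: strategy A with 6.9000.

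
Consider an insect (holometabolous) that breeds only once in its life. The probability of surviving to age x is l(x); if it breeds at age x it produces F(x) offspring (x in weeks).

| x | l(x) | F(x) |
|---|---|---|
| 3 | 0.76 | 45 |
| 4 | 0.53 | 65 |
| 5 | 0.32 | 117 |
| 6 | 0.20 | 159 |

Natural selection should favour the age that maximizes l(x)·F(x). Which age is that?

Expected offspring if breeding at age x = l(x) × F(x):
  age 3: 0.76 × 45 = 34.200
  age 4: 0.53 × 65 = 34.450
  age 5: 0.32 × 117 = 37.440
  age 6: 0.20 × 159 = 31.800
Maximum at age 5 (37.440).

5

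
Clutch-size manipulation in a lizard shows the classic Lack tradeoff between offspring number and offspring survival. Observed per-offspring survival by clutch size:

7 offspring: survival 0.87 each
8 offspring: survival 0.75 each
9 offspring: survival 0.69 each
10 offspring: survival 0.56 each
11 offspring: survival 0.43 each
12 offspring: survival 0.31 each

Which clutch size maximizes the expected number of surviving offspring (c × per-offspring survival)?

Expected surviving offspring = c × s(c):
  c=7: 7 × 0.87 = 6.090
  c=8: 8 × 0.75 = 6.000
  c=9: 9 × 0.69 = 6.210
  c=10: 10 × 0.56 = 5.600
  c=11: 11 × 0.43 = 4.730
  c=12: 12 × 0.31 = 3.720
Maximum at c = 9 (6.210 surviving offspring).

9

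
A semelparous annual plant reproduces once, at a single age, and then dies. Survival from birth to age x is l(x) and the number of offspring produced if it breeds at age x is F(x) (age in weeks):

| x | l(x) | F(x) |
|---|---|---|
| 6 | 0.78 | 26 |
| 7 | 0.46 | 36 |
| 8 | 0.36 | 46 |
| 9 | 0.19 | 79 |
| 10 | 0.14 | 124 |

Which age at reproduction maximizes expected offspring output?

6

Expected offspring if breeding at age x = l(x) × F(x):
  age 6: 0.78 × 26 = 20.280
  age 7: 0.46 × 36 = 16.560
  age 8: 0.36 × 46 = 16.560
  age 9: 0.19 × 79 = 15.010
  age 10: 0.14 × 124 = 17.360
Maximum at age 6 (20.280).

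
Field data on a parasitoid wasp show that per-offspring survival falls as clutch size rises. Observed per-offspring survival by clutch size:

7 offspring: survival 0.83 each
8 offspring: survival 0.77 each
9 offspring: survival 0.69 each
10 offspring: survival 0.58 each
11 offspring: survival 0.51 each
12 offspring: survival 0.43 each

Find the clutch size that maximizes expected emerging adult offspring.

Expected emerging adult offspring = c × s(c):
  c=7: 7 × 0.83 = 5.810
  c=8: 8 × 0.77 = 6.160
  c=9: 9 × 0.69 = 6.210
  c=10: 10 × 0.58 = 5.800
  c=11: 11 × 0.51 = 5.610
  c=12: 12 × 0.43 = 5.160
Maximum at c = 9 (6.210 emerging adult offspring).

9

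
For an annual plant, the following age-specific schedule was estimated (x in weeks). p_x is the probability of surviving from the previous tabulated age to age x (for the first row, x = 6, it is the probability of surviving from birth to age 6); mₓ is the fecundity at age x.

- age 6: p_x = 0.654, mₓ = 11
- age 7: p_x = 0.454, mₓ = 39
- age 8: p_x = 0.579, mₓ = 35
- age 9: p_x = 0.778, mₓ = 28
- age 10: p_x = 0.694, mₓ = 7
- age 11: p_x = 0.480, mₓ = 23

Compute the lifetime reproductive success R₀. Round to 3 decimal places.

30.210

Survivorship from birth: l_x = p_6·p_7·…·p_x.
  l_6 = 0.65400
  l_7 = 0.29692
  l_8 = 0.17191
  l_9 = 0.13375
  l_10 = 0.09282
  l_11 = 0.04455
R₀ = Σ l_x mₓ:
  age 6: 0.65400 × 11 = 7.1940
  age 7: 0.29692 × 39 = 11.5799
  age 8: 0.17191 × 35 = 6.0168
  age 9: 0.13375 × 28 = 3.7450
  age 10: 0.09282 × 7 = 0.6497
  age 11: 0.04455 × 23 = 1.0247
R₀ = 7.1940 + 11.5799 + 6.0168 + 3.7450 + 0.6497 + 1.0247 = 30.2101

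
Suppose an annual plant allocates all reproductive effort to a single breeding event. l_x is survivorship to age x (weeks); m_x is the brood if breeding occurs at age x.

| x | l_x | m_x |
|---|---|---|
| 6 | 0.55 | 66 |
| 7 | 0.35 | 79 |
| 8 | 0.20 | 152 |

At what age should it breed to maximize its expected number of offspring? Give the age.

Expected offspring if breeding at age x = l_x × m_x:
  age 6: 0.55 × 66 = 36.300
  age 7: 0.35 × 79 = 27.650
  age 8: 0.20 × 152 = 30.400
Maximum at age 6 (36.300).

6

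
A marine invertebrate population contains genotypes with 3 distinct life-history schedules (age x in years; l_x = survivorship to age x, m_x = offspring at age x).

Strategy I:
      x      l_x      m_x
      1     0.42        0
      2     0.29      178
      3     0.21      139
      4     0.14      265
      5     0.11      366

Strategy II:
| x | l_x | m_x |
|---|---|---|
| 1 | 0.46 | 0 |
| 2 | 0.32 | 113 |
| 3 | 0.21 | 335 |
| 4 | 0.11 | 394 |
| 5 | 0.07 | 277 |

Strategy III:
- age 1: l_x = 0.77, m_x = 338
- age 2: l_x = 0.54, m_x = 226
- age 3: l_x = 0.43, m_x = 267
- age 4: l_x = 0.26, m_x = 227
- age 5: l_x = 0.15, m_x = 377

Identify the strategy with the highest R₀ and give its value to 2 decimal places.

612.68

Strategy I: R₀ = 0.42×0 + 0.29×178 + 0.21×139 + 0.14×265 + 0.11×366 = 158.1700
Strategy II: R₀ = 0.46×0 + 0.32×113 + 0.21×335 + 0.11×394 + 0.07×277 = 169.2400
Strategy III: R₀ = 0.77×338 + 0.54×226 + 0.43×267 + 0.26×227 + 0.15×377 = 612.6800
Highest R₀: strategy III with 612.6800.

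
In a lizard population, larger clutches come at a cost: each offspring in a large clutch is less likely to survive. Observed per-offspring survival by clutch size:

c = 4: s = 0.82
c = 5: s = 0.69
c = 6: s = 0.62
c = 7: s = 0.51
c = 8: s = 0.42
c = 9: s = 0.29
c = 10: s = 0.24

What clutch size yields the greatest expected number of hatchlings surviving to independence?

6

Expected hatchlings surviving to independence = c × s(c):
  c=4: 4 × 0.82 = 3.280
  c=5: 5 × 0.69 = 3.450
  c=6: 6 × 0.62 = 3.720
  c=7: 7 × 0.51 = 3.570
  c=8: 8 × 0.42 = 3.360
  c=9: 9 × 0.29 = 2.610
  c=10: 10 × 0.24 = 2.400
Maximum at c = 6 (3.720 hatchlings surviving to independence).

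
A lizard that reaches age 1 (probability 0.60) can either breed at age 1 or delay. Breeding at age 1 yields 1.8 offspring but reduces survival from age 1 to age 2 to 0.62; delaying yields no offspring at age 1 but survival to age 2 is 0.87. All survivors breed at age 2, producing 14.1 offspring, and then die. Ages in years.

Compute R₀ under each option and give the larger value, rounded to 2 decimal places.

7.36

breed at age 1: R₀ = 0.60 × (1.8 + 0.62 × 14.1) = 0.60 × 10.5420 = 6.3252
delay to age 2: R₀ = 0.60 × (0.87 × 14.1) = 0.60 × 12.2670 = 7.3602
Higher: delay to age 2 (7.3602).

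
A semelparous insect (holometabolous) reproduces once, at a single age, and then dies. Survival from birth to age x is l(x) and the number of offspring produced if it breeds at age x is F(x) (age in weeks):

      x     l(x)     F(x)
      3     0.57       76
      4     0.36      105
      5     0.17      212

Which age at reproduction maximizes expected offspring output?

Expected offspring if breeding at age x = l(x) × F(x):
  age 3: 0.57 × 76 = 43.320
  age 4: 0.36 × 105 = 37.800
  age 5: 0.17 × 212 = 36.040
Maximum at age 3 (43.320).

3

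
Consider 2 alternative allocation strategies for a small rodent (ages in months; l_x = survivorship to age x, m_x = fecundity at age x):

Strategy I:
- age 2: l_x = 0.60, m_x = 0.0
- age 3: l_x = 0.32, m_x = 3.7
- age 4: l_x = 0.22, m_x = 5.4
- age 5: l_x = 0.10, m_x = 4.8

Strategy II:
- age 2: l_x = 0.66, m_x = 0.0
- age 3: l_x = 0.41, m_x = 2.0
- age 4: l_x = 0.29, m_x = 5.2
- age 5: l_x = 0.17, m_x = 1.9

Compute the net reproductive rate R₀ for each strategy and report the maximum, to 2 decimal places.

2.85

Strategy I: R₀ = 0.60×0.0 + 0.32×3.7 + 0.22×5.4 + 0.10×4.8 = 2.8520
Strategy II: R₀ = 0.66×0.0 + 0.41×2.0 + 0.29×5.2 + 0.17×1.9 = 2.6510
Highest R₀: strategy I with 2.8520.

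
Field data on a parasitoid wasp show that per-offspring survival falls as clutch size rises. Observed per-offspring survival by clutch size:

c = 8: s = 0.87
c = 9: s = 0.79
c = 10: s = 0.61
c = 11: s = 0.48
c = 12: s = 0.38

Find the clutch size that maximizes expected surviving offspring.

9

Expected surviving offspring = c × s(c):
  c=8: 8 × 0.87 = 6.960
  c=9: 9 × 0.79 = 7.110
  c=10: 10 × 0.61 = 6.100
  c=11: 11 × 0.48 = 5.280
  c=12: 12 × 0.38 = 4.560
Maximum at c = 9 (7.110 surviving offspring).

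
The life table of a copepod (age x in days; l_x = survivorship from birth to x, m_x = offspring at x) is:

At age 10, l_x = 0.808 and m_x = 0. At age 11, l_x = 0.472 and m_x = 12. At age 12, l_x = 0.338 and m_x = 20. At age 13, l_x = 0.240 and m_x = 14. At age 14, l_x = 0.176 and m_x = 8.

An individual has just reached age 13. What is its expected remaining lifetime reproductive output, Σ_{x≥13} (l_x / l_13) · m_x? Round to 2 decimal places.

l_13 = 0.240. Conditional survival from age 13 to x is l_x / l_13.
  x=13: (0.240/0.240) × 14 = 14.0000
  x=14: (0.176/0.240) × 8 = 5.8667
Sum = 14.0000 + 5.8667 = 19.8667

19.87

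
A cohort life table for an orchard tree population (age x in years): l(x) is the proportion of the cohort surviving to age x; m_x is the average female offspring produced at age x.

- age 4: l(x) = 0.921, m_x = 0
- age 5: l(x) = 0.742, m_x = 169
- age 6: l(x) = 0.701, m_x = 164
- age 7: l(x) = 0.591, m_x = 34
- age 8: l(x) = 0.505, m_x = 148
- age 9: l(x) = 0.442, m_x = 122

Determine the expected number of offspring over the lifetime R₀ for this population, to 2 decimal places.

389.12

R₀ = Σ l(x) m_x:
  age 4: 0.921 × 0 = 0.0000
  age 5: 0.742 × 169 = 125.3980
  age 6: 0.701 × 164 = 114.9640
  age 7: 0.591 × 34 = 20.0940
  age 8: 0.505 × 148 = 74.7400
  age 9: 0.442 × 122 = 53.9240
R₀ = 0.0000 + 125.3980 + 114.9640 + 20.0940 + 74.7400 + 53.9240 = 389.1200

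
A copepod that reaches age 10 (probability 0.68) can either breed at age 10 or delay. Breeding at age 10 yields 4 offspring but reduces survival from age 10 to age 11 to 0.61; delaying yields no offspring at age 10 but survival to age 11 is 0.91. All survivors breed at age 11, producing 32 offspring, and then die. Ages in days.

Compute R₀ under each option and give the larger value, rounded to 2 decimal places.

19.80

breed at age 10: R₀ = 0.68 × (4 + 0.61 × 32) = 0.68 × 23.5200 = 15.9936
delay to age 11: R₀ = 0.68 × (0.91 × 32) = 0.68 × 29.1200 = 19.8016
Higher: delay to age 11 (19.8016).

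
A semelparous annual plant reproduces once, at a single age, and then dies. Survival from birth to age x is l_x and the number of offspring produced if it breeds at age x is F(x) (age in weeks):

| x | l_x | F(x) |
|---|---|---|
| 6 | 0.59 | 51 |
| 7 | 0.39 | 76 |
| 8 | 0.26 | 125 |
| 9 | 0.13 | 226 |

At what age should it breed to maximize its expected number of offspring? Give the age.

Expected offspring if breeding at age x = l_x × F(x):
  age 6: 0.59 × 51 = 30.090
  age 7: 0.39 × 76 = 29.640
  age 8: 0.26 × 125 = 32.500
  age 9: 0.13 × 226 = 29.380
Maximum at age 8 (32.500).

8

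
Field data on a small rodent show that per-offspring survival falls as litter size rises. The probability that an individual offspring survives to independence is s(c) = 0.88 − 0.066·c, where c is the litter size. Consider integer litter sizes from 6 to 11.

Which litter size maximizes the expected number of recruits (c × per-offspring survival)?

Expected recruits = c × s(c):
  c=6: 6 × 0.484 = 2.904
  c=7: 7 × 0.418 = 2.926
  c=8: 8 × 0.352 = 2.816
  c=9: 9 × 0.286 = 2.574
  c=10: 10 × 0.220 = 2.200
  c=11: 11 × 0.154 = 1.694
Maximum at c = 7 (2.926 recruits).

7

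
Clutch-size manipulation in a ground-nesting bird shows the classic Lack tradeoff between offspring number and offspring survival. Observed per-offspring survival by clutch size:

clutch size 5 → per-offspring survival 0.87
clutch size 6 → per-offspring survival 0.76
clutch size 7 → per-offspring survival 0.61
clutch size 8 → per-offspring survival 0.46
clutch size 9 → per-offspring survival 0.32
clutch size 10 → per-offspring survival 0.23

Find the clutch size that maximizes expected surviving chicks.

Expected surviving chicks = c × s(c):
  c=5: 5 × 0.87 = 4.350
  c=6: 6 × 0.76 = 4.560
  c=7: 7 × 0.61 = 4.270
  c=8: 8 × 0.46 = 3.680
  c=9: 9 × 0.32 = 2.880
  c=10: 10 × 0.23 = 2.300
Maximum at c = 6 (4.560 surviving chicks).

6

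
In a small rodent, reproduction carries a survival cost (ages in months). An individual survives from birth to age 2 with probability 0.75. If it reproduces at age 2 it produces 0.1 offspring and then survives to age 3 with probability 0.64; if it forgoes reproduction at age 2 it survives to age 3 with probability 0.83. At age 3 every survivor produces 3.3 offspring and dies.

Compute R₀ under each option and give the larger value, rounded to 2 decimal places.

2.05

breed at age 2: R₀ = 0.75 × (0.1 + 0.64 × 3.3) = 0.75 × 2.2120 = 1.6590
delay to age 3: R₀ = 0.75 × (0.83 × 3.3) = 0.75 × 2.7390 = 2.0542
Higher: delay to age 3 (2.0542).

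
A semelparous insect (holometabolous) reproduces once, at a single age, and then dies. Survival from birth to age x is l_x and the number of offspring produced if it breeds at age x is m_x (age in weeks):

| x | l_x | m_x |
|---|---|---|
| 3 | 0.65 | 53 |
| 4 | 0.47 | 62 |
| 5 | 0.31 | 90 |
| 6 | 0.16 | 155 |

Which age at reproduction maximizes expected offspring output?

Expected offspring if breeding at age x = l_x × m_x:
  age 3: 0.65 × 53 = 34.450
  age 4: 0.47 × 62 = 29.140
  age 5: 0.31 × 90 = 27.900
  age 6: 0.16 × 155 = 24.800
Maximum at age 3 (34.450).

3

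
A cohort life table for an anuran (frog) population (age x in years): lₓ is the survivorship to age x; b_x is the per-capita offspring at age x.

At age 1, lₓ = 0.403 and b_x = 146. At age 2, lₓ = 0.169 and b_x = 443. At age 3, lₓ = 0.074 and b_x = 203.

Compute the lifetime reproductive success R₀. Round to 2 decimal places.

R₀ = Σ lₓ b_x:
  age 1: 0.403 × 146 = 58.8380
  age 2: 0.169 × 443 = 74.8670
  age 3: 0.074 × 203 = 15.0220
R₀ = 58.8380 + 74.8670 + 15.0220 = 148.7270

148.73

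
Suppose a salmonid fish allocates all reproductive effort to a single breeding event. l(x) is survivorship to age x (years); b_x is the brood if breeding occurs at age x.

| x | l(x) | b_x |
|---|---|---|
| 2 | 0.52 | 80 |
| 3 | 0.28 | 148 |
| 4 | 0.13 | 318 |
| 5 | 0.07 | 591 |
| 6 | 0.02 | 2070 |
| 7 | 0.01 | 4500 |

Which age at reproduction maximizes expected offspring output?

Expected offspring if breeding at age x = l(x) × b_x:
  age 2: 0.52 × 80 = 41.600
  age 3: 0.28 × 148 = 41.440
  age 4: 0.13 × 318 = 41.340
  age 5: 0.07 × 591 = 41.370
  age 6: 0.02 × 2070 = 41.400
  age 7: 0.01 × 4500 = 45.000
Maximum at age 7 (45.000).

7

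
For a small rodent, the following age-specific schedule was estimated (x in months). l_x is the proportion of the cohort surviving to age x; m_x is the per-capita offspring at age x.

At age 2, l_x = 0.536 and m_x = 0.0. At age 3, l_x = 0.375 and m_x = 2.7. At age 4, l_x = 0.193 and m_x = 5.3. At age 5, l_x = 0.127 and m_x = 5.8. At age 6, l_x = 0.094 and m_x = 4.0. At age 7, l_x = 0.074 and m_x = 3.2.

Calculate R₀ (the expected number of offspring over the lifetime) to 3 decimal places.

R₀ = Σ l_x m_x:
  age 2: 0.536 × 0.0 = 0.0000
  age 3: 0.375 × 2.7 = 1.0125
  age 4: 0.193 × 5.3 = 1.0229
  age 5: 0.127 × 5.8 = 0.7366
  age 6: 0.094 × 4.0 = 0.3760
  age 7: 0.074 × 3.2 = 0.2368
R₀ = 0.0000 + 1.0125 + 1.0229 + 0.7366 + 0.3760 + 0.2368 = 3.3848

3.385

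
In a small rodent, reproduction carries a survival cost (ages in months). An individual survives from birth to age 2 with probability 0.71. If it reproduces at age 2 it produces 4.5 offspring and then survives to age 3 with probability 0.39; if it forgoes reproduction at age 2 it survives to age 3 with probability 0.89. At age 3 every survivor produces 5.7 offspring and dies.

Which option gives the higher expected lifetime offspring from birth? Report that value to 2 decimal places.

4.77

breed at age 2: R₀ = 0.71 × (4.5 + 0.39 × 5.7) = 0.71 × 6.7230 = 4.7733
delay to age 3: R₀ = 0.71 × (0.89 × 5.7) = 0.71 × 5.0730 = 3.6018
Higher: breed at age 2 (4.7733).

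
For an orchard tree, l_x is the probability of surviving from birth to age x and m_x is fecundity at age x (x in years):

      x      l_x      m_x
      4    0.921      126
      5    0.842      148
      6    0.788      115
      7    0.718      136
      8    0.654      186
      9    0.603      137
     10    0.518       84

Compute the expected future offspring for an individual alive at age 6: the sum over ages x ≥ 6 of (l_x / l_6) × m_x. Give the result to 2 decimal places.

l_6 = 0.788. Conditional survival from age 6 to x is l_x / l_6.
  x=6: (0.788/0.788) × 115 = 115.0000
  x=7: (0.718/0.788) × 136 = 123.9188
  x=8: (0.654/0.788) × 186 = 154.3706
  x=9: (0.603/0.788) × 137 = 104.8363
  x=10: (0.518/0.788) × 84 = 55.2183
Sum = 115.0000 + 123.9188 + 154.3706 + 104.8363 + 55.2183 = 553.3439

553.34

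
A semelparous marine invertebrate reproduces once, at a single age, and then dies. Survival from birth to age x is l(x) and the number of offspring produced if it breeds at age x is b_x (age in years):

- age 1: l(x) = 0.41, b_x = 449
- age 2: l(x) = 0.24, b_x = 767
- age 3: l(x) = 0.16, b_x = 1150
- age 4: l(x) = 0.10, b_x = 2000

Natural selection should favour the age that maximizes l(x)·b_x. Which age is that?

Expected offspring if breeding at age x = l(x) × b_x:
  age 1: 0.41 × 449 = 184.090
  age 2: 0.24 × 767 = 184.080
  age 3: 0.16 × 1150 = 184.000
  age 4: 0.10 × 2000 = 200.000
Maximum at age 4 (200.000).

4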